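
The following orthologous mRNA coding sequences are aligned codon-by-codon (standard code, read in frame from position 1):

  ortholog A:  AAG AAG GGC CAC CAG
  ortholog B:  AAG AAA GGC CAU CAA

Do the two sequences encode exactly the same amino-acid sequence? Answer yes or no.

yes

Codon 1: AAG Lys / AAG Lys — identical.
Codon 2: AAG Lys / AAA Lys — synonymous.
Codon 3: GGC Gly / GGC Gly — identical.
Codon 4: CAC His / CAU His — synonymous.
Codon 5: CAG Gln / CAA Gln — synonymous.
Nonsynonymous differences: 0 → same protein.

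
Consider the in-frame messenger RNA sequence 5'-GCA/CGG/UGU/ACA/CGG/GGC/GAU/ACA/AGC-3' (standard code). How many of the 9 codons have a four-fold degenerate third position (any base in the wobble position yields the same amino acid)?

6

Codon 1 GCA (Ala): third position 4-fold.
Codon 2 CGG (Arg): third position 4-fold.
Codon 3 UGU (Cys): third position 2-fold.
Codon 4 ACA (Thr): third position 4-fold.
Codon 5 CGG (Arg): third position 4-fold.
Codon 6 GGC (Gly): third position 4-fold.
Codon 7 GAU (Asp): third position 2-fold.
Codon 8 ACA (Thr): third position 4-fold.
Codon 9 AGC (Ser): third position 2-fold.
Four-fold degenerate third positions: 6.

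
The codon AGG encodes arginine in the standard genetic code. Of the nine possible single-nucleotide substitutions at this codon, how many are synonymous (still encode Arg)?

Position 1: CGG → 1 synonymous.
Position 2: none → 0 synonymous.
Position 3: AGA → 1 synonymous.
Total: 1 + 0 + 1 = 2.

2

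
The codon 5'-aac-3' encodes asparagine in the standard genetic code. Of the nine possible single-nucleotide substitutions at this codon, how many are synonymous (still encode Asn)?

1

Position 1: none → 0 synonymous.
Position 2: none → 0 synonymous.
Position 3: AAU → 1 synonymous.
Total: 0 + 0 + 1 = 1.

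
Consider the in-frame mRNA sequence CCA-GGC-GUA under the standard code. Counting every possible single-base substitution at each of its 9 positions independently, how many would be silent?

Codon 1 (CCA, Pro): 3 synonymous substitutions.
Codon 2 (GGC, Gly): 3 synonymous substitutions.
Codon 3 (GUA, Val): 3 synonymous substitutions.
Total: 3 + 3 + 3 = 9.

9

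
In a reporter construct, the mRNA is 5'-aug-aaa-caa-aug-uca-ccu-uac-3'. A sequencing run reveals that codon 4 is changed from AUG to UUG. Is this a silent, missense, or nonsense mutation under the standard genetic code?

missense

Position 10 falls in codon 4: AUG → Met.
After the substitution the codon is UUG → Leu.
Met ≠ Leu, so this is a missense mutation.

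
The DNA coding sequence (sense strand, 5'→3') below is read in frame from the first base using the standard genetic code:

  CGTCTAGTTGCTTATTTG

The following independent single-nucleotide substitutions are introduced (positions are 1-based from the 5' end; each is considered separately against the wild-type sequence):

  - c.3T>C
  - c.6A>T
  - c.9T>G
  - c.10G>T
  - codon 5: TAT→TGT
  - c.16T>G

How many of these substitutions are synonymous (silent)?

3

Codon 1: CGT (Arg) → CGC (Arg) — synonymous.
Codon 2: CTA (Leu) → CTT (Leu) — synonymous.
Codon 3: GTT (Val) → GTG (Val) — synonymous.
Codon 4: GCT (Ala) → TCT (Ser) — missense.
Codon 5: TAT (Tyr) → TGT (Cys) — missense.
Codon 6: TTG (Leu) → GTG (Val) — missense.
Synonymous: 3 of 6.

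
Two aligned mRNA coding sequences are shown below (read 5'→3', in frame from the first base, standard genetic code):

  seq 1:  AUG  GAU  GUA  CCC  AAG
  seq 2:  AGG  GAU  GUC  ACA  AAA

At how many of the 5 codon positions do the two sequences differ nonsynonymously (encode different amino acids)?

Codon 1: AUG Met / AGG Arg — nonsynonymous.
Codon 2: GAU Asp / GAU Asp — identical.
Codon 3: GUA Val / GUC Val — synonymous.
Codon 4: CCC Pro / ACA Thr — nonsynonymous.
Codon 5: AAG Lys / AAA Lys — synonymous.
Nonsynonymous differences: 2.

2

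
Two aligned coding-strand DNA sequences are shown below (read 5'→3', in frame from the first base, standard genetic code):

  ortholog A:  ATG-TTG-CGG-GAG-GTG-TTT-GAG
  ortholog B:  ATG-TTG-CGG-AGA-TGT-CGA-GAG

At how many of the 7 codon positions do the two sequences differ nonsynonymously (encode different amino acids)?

3

Codon 1: ATG Met / ATG Met — identical.
Codon 2: TTG Leu / TTG Leu — identical.
Codon 3: CGG Arg / CGG Arg — identical.
Codon 4: GAG Glu / AGA Arg — nonsynonymous.
Codon 5: GTG Val / TGT Cys — nonsynonymous.
Codon 6: TTT Phe / CGA Arg — nonsynonymous.
Codon 7: GAG Glu / GAG Glu — identical.
Nonsynonymous differences: 3.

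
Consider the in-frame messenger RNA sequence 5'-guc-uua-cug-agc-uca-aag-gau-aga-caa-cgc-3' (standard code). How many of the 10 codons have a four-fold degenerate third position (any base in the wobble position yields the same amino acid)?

4

Codon 1 GUC (Val): third position 4-fold.
Codon 2 UUA (Leu): third position 2-fold.
Codon 3 CUG (Leu): third position 4-fold.
Codon 4 AGC (Ser): third position 2-fold.
Codon 5 UCA (Ser): third position 4-fold.
Codon 6 AAG (Lys): third position 2-fold.
Codon 7 GAU (Asp): third position 2-fold.
Codon 8 AGA (Arg): third position 2-fold.
Codon 9 CAA (Gln): third position 2-fold.
Codon 10 CGC (Arg): third position 4-fold.
Four-fold degenerate third positions: 4.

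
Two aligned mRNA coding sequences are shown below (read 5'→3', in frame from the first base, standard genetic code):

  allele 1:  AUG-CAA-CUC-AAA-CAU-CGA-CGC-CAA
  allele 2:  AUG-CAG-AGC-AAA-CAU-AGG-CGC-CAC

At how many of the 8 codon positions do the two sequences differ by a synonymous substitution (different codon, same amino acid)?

2

Codon 1: AUG Met / AUG Met — identical.
Codon 2: CAA Gln / CAG Gln — synonymous.
Codon 3: CUC Leu / AGC Ser — nonsynonymous.
Codon 4: AAA Lys / AAA Lys — identical.
Codon 5: CAU His / CAU His — identical.
Codon 6: CGA Arg / AGG Arg — synonymous.
Codon 7: CGC Arg / CGC Arg — identical.
Codon 8: CAA Gln / CAC His — nonsynonymous.
Synonymous differences: 2.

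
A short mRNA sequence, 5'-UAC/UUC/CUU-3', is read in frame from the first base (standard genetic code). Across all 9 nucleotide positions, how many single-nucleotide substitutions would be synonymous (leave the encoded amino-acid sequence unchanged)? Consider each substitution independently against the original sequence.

5

Codon 1 (UAC, Tyr): 1 synonymous substitution.
Codon 2 (UUC, Phe): 1 synonymous substitution.
Codon 3 (CUU, Leu): 3 synonymous substitutions.
Total: 1 + 1 + 3 = 5.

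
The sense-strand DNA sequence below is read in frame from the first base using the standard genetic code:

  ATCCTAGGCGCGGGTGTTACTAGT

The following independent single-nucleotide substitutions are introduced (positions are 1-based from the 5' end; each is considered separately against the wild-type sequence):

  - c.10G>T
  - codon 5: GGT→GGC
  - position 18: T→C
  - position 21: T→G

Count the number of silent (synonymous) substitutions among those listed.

3

Codon 4: GCG (Ala) → TCG (Ser) — missense.
Codon 5: GGT (Gly) → GGC (Gly) — synonymous.
Codon 6: GTT (Val) → GTC (Val) — synonymous.
Codon 7: ACT (Thr) → ACG (Thr) — synonymous.
Synonymous: 3 of 4.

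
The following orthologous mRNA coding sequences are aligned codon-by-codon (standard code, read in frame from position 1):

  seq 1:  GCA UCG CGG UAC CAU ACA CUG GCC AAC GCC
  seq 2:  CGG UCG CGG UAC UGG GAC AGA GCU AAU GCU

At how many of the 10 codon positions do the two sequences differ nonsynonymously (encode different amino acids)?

4

Codon 1: GCA Ala / CGG Arg — nonsynonymous.
Codon 2: UCG Ser / UCG Ser — identical.
Codon 3: CGG Arg / CGG Arg — identical.
Codon 4: UAC Tyr / UAC Tyr — identical.
Codon 5: CAU His / UGG Trp — nonsynonymous.
Codon 6: ACA Thr / GAC Asp — nonsynonymous.
Codon 7: CUG Leu / AGA Arg — nonsynonymous.
Codon 8: GCC Ala / GCU Ala — synonymous.
Codon 9: AAC Asn / AAU Asn — synonymous.
Codon 10: GCC Ala / GCU Ala — synonymous.
Nonsynonymous differences: 4.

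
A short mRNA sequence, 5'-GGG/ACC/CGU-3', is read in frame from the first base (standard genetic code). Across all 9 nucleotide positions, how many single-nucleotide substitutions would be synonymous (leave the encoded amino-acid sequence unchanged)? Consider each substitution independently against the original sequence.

9

Codon 1 (GGG, Gly): 3 synonymous substitutions.
Codon 2 (ACC, Thr): 3 synonymous substitutions.
Codon 3 (CGU, Arg): 3 synonymous substitutions.
Total: 3 + 3 + 3 = 9.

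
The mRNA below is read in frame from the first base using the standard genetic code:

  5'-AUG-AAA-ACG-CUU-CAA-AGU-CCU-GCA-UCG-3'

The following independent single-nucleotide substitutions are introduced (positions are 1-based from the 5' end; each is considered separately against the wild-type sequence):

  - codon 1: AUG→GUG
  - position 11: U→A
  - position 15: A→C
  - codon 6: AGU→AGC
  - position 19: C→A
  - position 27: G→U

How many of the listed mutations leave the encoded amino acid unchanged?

2

Codon 1: AUG (Met) → GUG (Val) — missense.
Codon 4: CUU (Leu) → CAU (His) — missense.
Codon 5: CAA (Gln) → CAC (His) — missense.
Codon 6: AGU (Ser) → AGC (Ser) — synonymous.
Codon 7: CCU (Pro) → ACU (Thr) — missense.
Codon 9: UCG (Ser) → UCU (Ser) — synonymous.
Synonymous: 2 of 6.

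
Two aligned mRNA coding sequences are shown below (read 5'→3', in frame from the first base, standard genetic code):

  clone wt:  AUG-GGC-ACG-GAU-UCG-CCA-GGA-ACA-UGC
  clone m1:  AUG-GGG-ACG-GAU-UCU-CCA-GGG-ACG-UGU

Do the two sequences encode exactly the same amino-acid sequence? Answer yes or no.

Codon 1: AUG Met / AUG Met — identical.
Codon 2: GGC Gly / GGG Gly — synonymous.
Codon 3: ACG Thr / ACG Thr — identical.
Codon 4: GAU Asp / GAU Asp — identical.
Codon 5: UCG Ser / UCU Ser — synonymous.
Codon 6: CCA Pro / CCA Pro — identical.
Codon 7: GGA Gly / GGG Gly — synonymous.
Codon 8: ACA Thr / ACG Thr — synonymous.
Codon 9: UGC Cys / UGU Cys — synonymous.
Nonsynonymous differences: 0 → same protein.

yes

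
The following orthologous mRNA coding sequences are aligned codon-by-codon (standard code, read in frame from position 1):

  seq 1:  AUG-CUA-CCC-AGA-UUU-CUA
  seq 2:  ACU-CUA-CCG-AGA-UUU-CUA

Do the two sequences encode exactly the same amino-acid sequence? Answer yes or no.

no

Codon 1: AUG Met / ACU Thr — nonsynonymous.
Codon 2: CUA Leu / CUA Leu — identical.
Codon 3: CCC Pro / CCG Pro — synonymous.
Codon 4: AGA Arg / AGA Arg — identical.
Codon 5: UUU Phe / UUU Phe — identical.
Codon 6: CUA Leu / CUA Leu — identical.
Nonsynonymous differences: 1 → different protein.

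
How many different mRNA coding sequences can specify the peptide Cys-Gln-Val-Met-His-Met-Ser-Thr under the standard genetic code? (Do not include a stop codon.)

Cys: 2 codons.
Gln: 2 codons.
Val: 4 codons.
Met: 1 codon.
His: 2 codons.
Met: 1 codon.
Ser: 6 codons.
Thr: 4 codons.
2 × 2 × 4 × 1 × 2 × 1 × 6 × 4 = 768.

768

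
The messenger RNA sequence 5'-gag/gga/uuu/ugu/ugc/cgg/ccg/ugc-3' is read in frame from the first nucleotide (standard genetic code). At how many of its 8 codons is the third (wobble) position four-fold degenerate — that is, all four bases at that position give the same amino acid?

Codon 1 GAG (Glu): third position 2-fold.
Codon 2 GGA (Gly): third position 4-fold.
Codon 3 UUU (Phe): third position 2-fold.
Codon 4 UGU (Cys): third position 2-fold.
Codon 5 UGC (Cys): third position 2-fold.
Codon 6 CGG (Arg): third position 4-fold.
Codon 7 CCG (Pro): third position 4-fold.
Codon 8 UGC (Cys): third position 2-fold.
Four-fold degenerate third positions: 3.

3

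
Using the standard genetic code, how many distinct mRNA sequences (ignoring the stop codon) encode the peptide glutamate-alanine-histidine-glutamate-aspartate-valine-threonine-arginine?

6144

Glu: 2 codons.
Ala: 4 codons.
His: 2 codons.
Glu: 2 codons.
Asp: 2 codons.
Val: 4 codons.
Thr: 4 codons.
Arg: 6 codons.
2 × 4 × 2 × 2 × 2 × 4 × 4 × 6 = 6144.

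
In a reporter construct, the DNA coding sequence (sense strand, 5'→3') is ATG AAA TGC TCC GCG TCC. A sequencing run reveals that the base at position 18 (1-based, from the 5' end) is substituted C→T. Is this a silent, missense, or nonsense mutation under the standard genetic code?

Position 18 falls in codon 6: TCC → Ser.
After the substitution the codon is TCT → Ser.
Both encode Ser, so the change is synonymous.

silent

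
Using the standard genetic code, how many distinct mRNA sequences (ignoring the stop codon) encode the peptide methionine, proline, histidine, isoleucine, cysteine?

Met: 1 codon.
Pro: 4 codons.
His: 2 codons.
Ile: 3 codons.
Cys: 2 codons.
1 × 4 × 2 × 3 × 2 = 48.

48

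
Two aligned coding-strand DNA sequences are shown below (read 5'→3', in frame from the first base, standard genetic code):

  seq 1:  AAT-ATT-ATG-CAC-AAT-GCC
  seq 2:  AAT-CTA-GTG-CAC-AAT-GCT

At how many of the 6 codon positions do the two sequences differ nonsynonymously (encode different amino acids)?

2

Codon 1: AAT Asn / AAT Asn — identical.
Codon 2: ATT Ile / CTA Leu — nonsynonymous.
Codon 3: ATG Met / GTG Val — nonsynonymous.
Codon 4: CAC His / CAC His — identical.
Codon 5: AAT Asn / AAT Asn — identical.
Codon 6: GCC Ala / GCT Ala — synonymous.
Nonsynonymous differences: 2.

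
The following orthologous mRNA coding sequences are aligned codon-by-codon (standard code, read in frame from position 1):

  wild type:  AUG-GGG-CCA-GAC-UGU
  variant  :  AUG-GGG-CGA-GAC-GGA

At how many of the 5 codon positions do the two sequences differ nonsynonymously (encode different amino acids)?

Codon 1: AUG Met / AUG Met — identical.
Codon 2: GGG Gly / GGG Gly — identical.
Codon 3: CCA Pro / CGA Arg — nonsynonymous.
Codon 4: GAC Asp / GAC Asp — identical.
Codon 5: UGU Cys / GGA Gly — nonsynonymous.
Nonsynonymous differences: 2.

2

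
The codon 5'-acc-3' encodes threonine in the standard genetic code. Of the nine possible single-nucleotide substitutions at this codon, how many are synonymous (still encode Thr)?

3

Position 1: none → 0 synonymous.
Position 2: none → 0 synonymous.
Position 3: ACU, ACA, ACG → 3 synonymous.
Total: 0 + 0 + 3 = 3.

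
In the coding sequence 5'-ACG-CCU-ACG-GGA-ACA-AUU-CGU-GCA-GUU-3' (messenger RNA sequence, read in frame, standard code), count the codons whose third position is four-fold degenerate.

8

Codon 1 ACG (Thr): third position 4-fold.
Codon 2 CCU (Pro): third position 4-fold.
Codon 3 ACG (Thr): third position 4-fold.
Codon 4 GGA (Gly): third position 4-fold.
Codon 5 ACA (Thr): third position 4-fold.
Codon 6 AUU (Ile): third position 3-fold.
Codon 7 CGU (Arg): third position 4-fold.
Codon 8 GCA (Ala): third position 4-fold.
Codon 9 GUU (Val): third position 4-fold.
Four-fold degenerate third positions: 8.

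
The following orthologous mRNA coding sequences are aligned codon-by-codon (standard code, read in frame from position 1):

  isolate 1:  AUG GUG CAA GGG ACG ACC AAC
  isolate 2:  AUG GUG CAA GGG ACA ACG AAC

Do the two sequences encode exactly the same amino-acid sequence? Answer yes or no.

yes

Codon 1: AUG Met / AUG Met — identical.
Codon 2: GUG Val / GUG Val — identical.
Codon 3: CAA Gln / CAA Gln — identical.
Codon 4: GGG Gly / GGG Gly — identical.
Codon 5: ACG Thr / ACA Thr — synonymous.
Codon 6: ACC Thr / ACG Thr — synonymous.
Codon 7: AAC Asn / AAC Asn — identical.
Nonsynonymous differences: 0 → same protein.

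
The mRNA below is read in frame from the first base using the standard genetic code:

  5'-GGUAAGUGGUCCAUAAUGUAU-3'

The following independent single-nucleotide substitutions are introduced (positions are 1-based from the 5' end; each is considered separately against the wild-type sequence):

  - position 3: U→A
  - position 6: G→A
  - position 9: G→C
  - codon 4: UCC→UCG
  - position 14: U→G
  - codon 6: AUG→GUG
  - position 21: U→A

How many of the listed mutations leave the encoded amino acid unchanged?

3

Codon 1: GGU (Gly) → GGA (Gly) — synonymous.
Codon 2: AAG (Lys) → AAA (Lys) — synonymous.
Codon 3: UGG (Trp) → UGC (Cys) — missense.
Codon 4: UCC (Ser) → UCG (Ser) — synonymous.
Codon 5: AUA (Ile) → AGA (Arg) — missense.
Codon 6: AUG (Met) → GUG (Val) — missense.
Codon 7: UAU (Tyr) → UAA (Stop) — nonsense.
Synonymous: 3 of 7.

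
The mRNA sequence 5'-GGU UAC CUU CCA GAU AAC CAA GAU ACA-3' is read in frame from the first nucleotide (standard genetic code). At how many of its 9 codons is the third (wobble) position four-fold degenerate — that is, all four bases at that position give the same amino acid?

4

Codon 1 GGU (Gly): third position 4-fold.
Codon 2 UAC (Tyr): third position 2-fold.
Codon 3 CUU (Leu): third position 4-fold.
Codon 4 CCA (Pro): third position 4-fold.
Codon 5 GAU (Asp): third position 2-fold.
Codon 6 AAC (Asn): third position 2-fold.
Codon 7 CAA (Gln): third position 2-fold.
Codon 8 GAU (Asp): third position 2-fold.
Codon 9 ACA (Thr): third position 4-fold.
Four-fold degenerate third positions: 4.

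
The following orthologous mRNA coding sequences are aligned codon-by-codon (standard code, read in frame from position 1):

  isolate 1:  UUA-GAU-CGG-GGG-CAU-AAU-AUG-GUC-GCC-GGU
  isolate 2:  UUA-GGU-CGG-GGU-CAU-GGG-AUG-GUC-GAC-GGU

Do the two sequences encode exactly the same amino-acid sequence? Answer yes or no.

Codon 1: UUA Leu / UUA Leu — identical.
Codon 2: GAU Asp / GGU Gly — nonsynonymous.
Codon 3: CGG Arg / CGG Arg — identical.
Codon 4: GGG Gly / GGU Gly — synonymous.
Codon 5: CAU His / CAU His — identical.
Codon 6: AAU Asn / GGG Gly — nonsynonymous.
Codon 7: AUG Met / AUG Met — identical.
Codon 8: GUC Val / GUC Val — identical.
Codon 9: GCC Ala / GAC Asp — nonsynonymous.
Codon 10: GGU Gly / GGU Gly — identical.
Nonsynonymous differences: 3 → different protein.

no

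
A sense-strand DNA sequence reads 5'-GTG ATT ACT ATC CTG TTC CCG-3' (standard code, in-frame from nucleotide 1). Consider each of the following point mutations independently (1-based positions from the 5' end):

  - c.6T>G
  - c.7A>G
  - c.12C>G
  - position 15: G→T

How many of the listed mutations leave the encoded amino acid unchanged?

1

Codon 2: ATT (Ile) → ATG (Met) — missense.
Codon 3: ACT (Thr) → GCT (Ala) — missense.
Codon 4: ATC (Ile) → ATG (Met) — missense.
Codon 5: CTG (Leu) → CTT (Leu) — synonymous.
Synonymous: 1 of 4.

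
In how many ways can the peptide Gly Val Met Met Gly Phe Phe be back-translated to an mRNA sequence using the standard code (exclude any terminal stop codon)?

256

Gly: 4 codons.
Val: 4 codons.
Met: 1 codon.
Met: 1 codon.
Gly: 4 codons.
Phe: 2 codons.
Phe: 2 codons.
4 × 4 × 1 × 1 × 4 × 2 × 2 = 256.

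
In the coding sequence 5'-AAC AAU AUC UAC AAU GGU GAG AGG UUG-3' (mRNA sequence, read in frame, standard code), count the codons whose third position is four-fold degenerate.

Codon 1 AAC (Asn): third position 2-fold.
Codon 2 AAU (Asn): third position 2-fold.
Codon 3 AUC (Ile): third position 3-fold.
Codon 4 UAC (Tyr): third position 2-fold.
Codon 5 AAU (Asn): third position 2-fold.
Codon 6 GGU (Gly): third position 4-fold.
Codon 7 GAG (Glu): third position 2-fold.
Codon 8 AGG (Arg): third position 2-fold.
Codon 9 UUG (Leu): third position 2-fold.
Four-fold degenerate third positions: 1.

1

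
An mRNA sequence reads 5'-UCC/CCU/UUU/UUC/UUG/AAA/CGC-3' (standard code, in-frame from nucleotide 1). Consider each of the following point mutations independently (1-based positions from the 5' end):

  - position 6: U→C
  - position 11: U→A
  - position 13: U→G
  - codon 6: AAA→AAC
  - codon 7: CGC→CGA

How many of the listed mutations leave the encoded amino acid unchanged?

2

Codon 2: CCU (Pro) → CCC (Pro) — synonymous.
Codon 4: UUC (Phe) → UAC (Tyr) — missense.
Codon 5: UUG (Leu) → GUG (Val) — missense.
Codon 6: AAA (Lys) → AAC (Asn) — missense.
Codon 7: CGC (Arg) → CGA (Arg) — synonymous.
Synonymous: 2 of 5.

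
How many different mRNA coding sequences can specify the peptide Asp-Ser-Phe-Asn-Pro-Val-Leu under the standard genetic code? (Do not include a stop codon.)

Asp: 2 codons.
Ser: 6 codons.
Phe: 2 codons.
Asn: 2 codons.
Pro: 4 codons.
Val: 4 codons.
Leu: 6 codons.
2 × 6 × 2 × 2 × 4 × 4 × 6 = 4608.

4608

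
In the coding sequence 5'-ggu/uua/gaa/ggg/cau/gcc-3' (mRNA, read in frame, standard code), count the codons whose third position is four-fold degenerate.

Codon 1 GGU (Gly): third position 4-fold.
Codon 2 UUA (Leu): third position 2-fold.
Codon 3 GAA (Glu): third position 2-fold.
Codon 4 GGG (Gly): third position 4-fold.
Codon 5 CAU (His): third position 2-fold.
Codon 6 GCC (Ala): third position 4-fold.
Four-fold degenerate third positions: 3.

3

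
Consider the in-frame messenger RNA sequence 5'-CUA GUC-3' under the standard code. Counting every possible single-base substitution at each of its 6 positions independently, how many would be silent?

Codon 1 (CUA, Leu): 4 synonymous substitutions.
Codon 2 (GUC, Val): 3 synonymous substitutions.
Total: 4 + 3 = 7.

7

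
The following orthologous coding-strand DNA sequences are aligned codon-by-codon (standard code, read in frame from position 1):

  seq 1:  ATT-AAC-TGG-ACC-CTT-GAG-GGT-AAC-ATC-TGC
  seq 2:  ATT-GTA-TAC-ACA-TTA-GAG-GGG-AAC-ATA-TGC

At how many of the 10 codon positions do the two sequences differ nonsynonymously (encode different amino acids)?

Codon 1: ATT Ile / ATT Ile — identical.
Codon 2: AAC Asn / GTA Val — nonsynonymous.
Codon 3: TGG Trp / TAC Tyr — nonsynonymous.
Codon 4: ACC Thr / ACA Thr — synonymous.
Codon 5: CTT Leu / TTA Leu — synonymous.
Codon 6: GAG Glu / GAG Glu — identical.
Codon 7: GGT Gly / GGG Gly — synonymous.
Codon 8: AAC Asn / AAC Asn — identical.
Codon 9: ATC Ile / ATA Ile — synonymous.
Codon 10: TGC Cys / TGC Cys — identical.
Nonsynonymous differences: 2.

2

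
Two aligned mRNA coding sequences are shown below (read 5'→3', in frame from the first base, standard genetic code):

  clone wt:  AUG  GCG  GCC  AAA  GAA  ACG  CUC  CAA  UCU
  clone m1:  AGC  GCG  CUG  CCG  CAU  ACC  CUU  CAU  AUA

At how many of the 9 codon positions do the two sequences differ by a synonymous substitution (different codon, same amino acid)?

2

Codon 1: AUG Met / AGC Ser — nonsynonymous.
Codon 2: GCG Ala / GCG Ala — identical.
Codon 3: GCC Ala / CUG Leu — nonsynonymous.
Codon 4: AAA Lys / CCG Pro — nonsynonymous.
Codon 5: GAA Glu / CAU His — nonsynonymous.
Codon 6: ACG Thr / ACC Thr — synonymous.
Codon 7: CUC Leu / CUU Leu — synonymous.
Codon 8: CAA Gln / CAU His — nonsynonymous.
Codon 9: UCU Ser / AUA Ile — nonsynonymous.
Synonymous differences: 2.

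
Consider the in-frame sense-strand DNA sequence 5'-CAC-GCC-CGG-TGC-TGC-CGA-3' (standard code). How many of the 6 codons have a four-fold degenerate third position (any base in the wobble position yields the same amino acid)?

Codon 1 CAC (His): third position 2-fold.
Codon 2 GCC (Ala): third position 4-fold.
Codon 3 CGG (Arg): third position 4-fold.
Codon 4 TGC (Cys): third position 2-fold.
Codon 5 TGC (Cys): third position 2-fold.
Codon 6 CGA (Arg): third position 4-fold.
Four-fold degenerate third positions: 3.

3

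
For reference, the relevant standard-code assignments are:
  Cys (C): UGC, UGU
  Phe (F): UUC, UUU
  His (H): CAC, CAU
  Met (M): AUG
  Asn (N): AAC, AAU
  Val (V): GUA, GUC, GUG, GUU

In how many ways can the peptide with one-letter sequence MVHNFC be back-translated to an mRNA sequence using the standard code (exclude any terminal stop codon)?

Met: 1 codon.
Val: 4 codons.
His: 2 codons.
Asn: 2 codons.
Phe: 2 codons.
Cys: 2 codons.
1 × 4 × 2 × 2 × 2 × 2 = 64.

64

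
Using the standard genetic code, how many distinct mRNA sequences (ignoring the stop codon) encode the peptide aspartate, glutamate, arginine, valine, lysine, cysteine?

Asp: 2 codons.
Glu: 2 codons.
Arg: 6 codons.
Val: 4 codons.
Lys: 2 codons.
Cys: 2 codons.
2 × 2 × 6 × 4 × 2 × 2 = 384.

384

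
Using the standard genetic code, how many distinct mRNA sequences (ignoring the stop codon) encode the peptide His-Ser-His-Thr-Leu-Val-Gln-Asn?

9216

His: 2 codons.
Ser: 6 codons.
His: 2 codons.
Thr: 4 codons.
Leu: 6 codons.
Val: 4 codons.
Gln: 2 codons.
Asn: 2 codons.
2 × 6 × 2 × 4 × 6 × 4 × 2 × 2 = 9216.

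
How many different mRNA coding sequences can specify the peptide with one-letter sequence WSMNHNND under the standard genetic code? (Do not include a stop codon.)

Trp: 1 codon.
Ser: 6 codons.
Met: 1 codon.
Asn: 2 codons.
His: 2 codons.
Asn: 2 codons.
Asn: 2 codons.
Asp: 2 codons.
1 × 6 × 1 × 2 × 2 × 2 × 2 × 2 = 192.

192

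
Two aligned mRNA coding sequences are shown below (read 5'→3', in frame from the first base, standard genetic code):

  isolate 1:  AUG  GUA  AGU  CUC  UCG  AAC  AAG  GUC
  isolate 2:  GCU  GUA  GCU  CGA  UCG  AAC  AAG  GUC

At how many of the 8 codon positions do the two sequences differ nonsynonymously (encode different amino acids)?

3

Codon 1: AUG Met / GCU Ala — nonsynonymous.
Codon 2: GUA Val / GUA Val — identical.
Codon 3: AGU Ser / GCU Ala — nonsynonymous.
Codon 4: CUC Leu / CGA Arg — nonsynonymous.
Codon 5: UCG Ser / UCG Ser — identical.
Codon 6: AAC Asn / AAC Asn — identical.
Codon 7: AAG Lys / AAG Lys — identical.
Codon 8: GUC Val / GUC Val — identical.
Nonsynonymous differences: 3.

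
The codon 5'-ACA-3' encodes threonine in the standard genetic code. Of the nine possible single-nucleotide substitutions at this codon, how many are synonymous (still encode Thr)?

3

Position 1: none → 0 synonymous.
Position 2: none → 0 synonymous.
Position 3: ACU, ACC, ACG → 3 synonymous.
Total: 0 + 0 + 3 = 3.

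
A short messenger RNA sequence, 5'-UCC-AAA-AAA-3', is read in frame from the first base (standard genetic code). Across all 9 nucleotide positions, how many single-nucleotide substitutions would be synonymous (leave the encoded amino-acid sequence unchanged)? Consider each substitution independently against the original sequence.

Codon 1 (UCC, Ser): 3 synonymous substitutions.
Codon 2 (AAA, Lys): 1 synonymous substitution.
Codon 3 (AAA, Lys): 1 synonymous substitution.
Total: 3 + 1 + 1 = 5.

5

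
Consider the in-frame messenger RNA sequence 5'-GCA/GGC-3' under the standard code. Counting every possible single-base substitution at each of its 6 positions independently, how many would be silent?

Codon 1 (GCA, Ala): 3 synonymous substitutions.
Codon 2 (GGC, Gly): 3 synonymous substitutions.
Total: 3 + 3 = 6.

6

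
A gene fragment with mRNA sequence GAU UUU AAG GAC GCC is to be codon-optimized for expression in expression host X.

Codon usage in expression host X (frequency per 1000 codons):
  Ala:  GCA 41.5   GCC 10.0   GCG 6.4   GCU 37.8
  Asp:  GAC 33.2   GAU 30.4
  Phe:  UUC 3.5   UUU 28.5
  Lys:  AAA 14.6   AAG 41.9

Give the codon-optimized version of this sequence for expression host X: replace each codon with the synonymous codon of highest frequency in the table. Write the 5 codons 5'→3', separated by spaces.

GAC UUU AAG GAC GCA

Codon 1 (Asp): best is GAC at 33.2.
Codon 2 (Phe): best is UUU at 28.5.
Codon 3 (Lys): best is AAG at 41.9.
Codon 4 (Asp): best is GAC at 33.2.
Codon 5 (Ala): best is GCA at 41.5.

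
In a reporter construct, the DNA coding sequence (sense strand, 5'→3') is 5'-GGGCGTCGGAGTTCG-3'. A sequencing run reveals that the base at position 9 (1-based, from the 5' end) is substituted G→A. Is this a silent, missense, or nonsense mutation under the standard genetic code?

Position 9 falls in codon 3: CGG → Arg.
After the substitution the codon is CGA → Arg.
Both encode Arg, so the change is synonymous.

silent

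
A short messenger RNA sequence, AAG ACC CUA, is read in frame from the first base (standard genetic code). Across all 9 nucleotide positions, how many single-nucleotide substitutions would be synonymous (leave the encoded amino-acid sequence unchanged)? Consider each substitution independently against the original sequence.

8

Codon 1 (AAG, Lys): 1 synonymous substitution.
Codon 2 (ACC, Thr): 3 synonymous substitutions.
Codon 3 (CUA, Leu): 4 synonymous substitutions.
Total: 1 + 3 + 4 = 8.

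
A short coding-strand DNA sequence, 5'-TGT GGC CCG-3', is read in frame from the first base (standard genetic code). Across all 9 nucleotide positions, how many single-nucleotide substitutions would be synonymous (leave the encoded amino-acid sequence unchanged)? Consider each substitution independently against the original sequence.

7

Codon 1 (TGT, Cys): 1 synonymous substitution.
Codon 2 (GGC, Gly): 3 synonymous substitutions.
Codon 3 (CCG, Pro): 3 synonymous substitutions.
Total: 1 + 3 + 3 = 7.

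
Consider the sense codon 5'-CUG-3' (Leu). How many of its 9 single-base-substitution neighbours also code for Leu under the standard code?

Position 1: UUG → 1 synonymous.
Position 2: none → 0 synonymous.
Position 3: CUU, CUC, CUA → 3 synonymous.
Total: 1 + 0 + 3 = 4.

4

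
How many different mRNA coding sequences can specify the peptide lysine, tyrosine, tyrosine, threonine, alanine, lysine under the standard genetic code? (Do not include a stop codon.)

Lys: 2 codons.
Tyr: 2 codons.
Tyr: 2 codons.
Thr: 4 codons.
Ala: 4 codons.
Lys: 2 codons.
2 × 2 × 2 × 4 × 4 × 2 = 256.

256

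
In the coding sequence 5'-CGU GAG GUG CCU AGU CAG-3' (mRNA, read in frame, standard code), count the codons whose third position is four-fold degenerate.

3

Codon 1 CGU (Arg): third position 4-fold.
Codon 2 GAG (Glu): third position 2-fold.
Codon 3 GUG (Val): third position 4-fold.
Codon 4 CCU (Pro): third position 4-fold.
Codon 5 AGU (Ser): third position 2-fold.
Codon 6 CAG (Gln): third position 2-fold.
Four-fold degenerate third positions: 3.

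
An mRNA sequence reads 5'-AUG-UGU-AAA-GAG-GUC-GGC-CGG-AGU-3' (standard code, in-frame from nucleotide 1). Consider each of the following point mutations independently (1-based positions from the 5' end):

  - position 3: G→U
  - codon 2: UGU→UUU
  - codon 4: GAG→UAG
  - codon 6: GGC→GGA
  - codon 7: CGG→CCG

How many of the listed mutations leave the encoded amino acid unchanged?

1

Codon 1: AUG (Met) → AUU (Ile) — missense.
Codon 2: UGU (Cys) → UUU (Phe) — missense.
Codon 4: GAG (Glu) → UAG (Stop) — nonsense.
Codon 6: GGC (Gly) → GGA (Gly) — synonymous.
Codon 7: CGG (Arg) → CCG (Pro) — missense.
Synonymous: 1 of 5.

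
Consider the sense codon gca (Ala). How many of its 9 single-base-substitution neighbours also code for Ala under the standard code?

Position 1: none → 0 synonymous.
Position 2: none → 0 synonymous.
Position 3: GCU, GCC, GCG → 3 synonymous.
Total: 0 + 0 + 3 = 3.

3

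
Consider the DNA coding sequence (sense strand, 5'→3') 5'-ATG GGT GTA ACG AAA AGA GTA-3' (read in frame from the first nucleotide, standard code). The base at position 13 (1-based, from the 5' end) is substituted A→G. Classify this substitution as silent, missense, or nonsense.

Position 13 falls in codon 5: AAA → Lys.
After the substitution the codon is GAA → Glu.
Lys ≠ Glu, so this is a missense mutation.

missense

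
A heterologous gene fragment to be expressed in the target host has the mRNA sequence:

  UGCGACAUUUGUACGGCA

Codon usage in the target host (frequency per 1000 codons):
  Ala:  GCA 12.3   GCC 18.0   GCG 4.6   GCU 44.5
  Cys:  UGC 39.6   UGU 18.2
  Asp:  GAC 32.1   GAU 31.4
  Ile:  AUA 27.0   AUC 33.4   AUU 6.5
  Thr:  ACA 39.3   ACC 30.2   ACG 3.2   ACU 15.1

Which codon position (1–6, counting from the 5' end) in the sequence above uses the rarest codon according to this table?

5

Codon 1 UGC (Cys): 39.6 per 1000.
Codon 2 GAC (Asp): 32.1 per 1000.
Codon 3 AUU (Ile): 6.5 per 1000.
Codon 4 UGU (Cys): 18.2 per 1000.
Codon 5 ACG (Thr): 3.2 per 1000.
Codon 6 GCA (Ala): 12.3 per 1000.
Lowest frequency is 3.2 at codon 5.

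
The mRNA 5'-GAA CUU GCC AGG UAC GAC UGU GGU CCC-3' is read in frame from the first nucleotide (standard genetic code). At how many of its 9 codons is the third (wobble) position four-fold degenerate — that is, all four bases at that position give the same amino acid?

4

Codon 1 GAA (Glu): third position 2-fold.
Codon 2 CUU (Leu): third position 4-fold.
Codon 3 GCC (Ala): third position 4-fold.
Codon 4 AGG (Arg): third position 2-fold.
Codon 5 UAC (Tyr): third position 2-fold.
Codon 6 GAC (Asp): third position 2-fold.
Codon 7 UGU (Cys): third position 2-fold.
Codon 8 GGU (Gly): third position 4-fold.
Codon 9 CCC (Pro): third position 4-fold.
Four-fold degenerate third positions: 4.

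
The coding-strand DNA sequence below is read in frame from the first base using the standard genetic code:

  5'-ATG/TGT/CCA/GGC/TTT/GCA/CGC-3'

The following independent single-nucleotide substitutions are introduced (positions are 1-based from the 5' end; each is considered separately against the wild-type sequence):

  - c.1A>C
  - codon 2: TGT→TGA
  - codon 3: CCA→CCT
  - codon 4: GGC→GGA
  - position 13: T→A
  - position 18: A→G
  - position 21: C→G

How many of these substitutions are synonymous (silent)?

Codon 1: ATG (Met) → CTG (Leu) — missense.
Codon 2: TGT (Cys) → TGA (Stop) — nonsense.
Codon 3: CCA (Pro) → CCT (Pro) — synonymous.
Codon 4: GGC (Gly) → GGA (Gly) — synonymous.
Codon 5: TTT (Phe) → ATT (Ile) — missense.
Codon 6: GCA (Ala) → GCG (Ala) — synonymous.
Codon 7: CGC (Arg) → CGG (Arg) — synonymous.
Synonymous: 4 of 7.

4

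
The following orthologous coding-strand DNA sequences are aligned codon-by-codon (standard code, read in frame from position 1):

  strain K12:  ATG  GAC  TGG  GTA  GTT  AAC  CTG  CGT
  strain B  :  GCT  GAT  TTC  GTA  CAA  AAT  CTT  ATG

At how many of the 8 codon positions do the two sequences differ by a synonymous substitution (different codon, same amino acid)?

3

Codon 1: ATG Met / GCT Ala — nonsynonymous.
Codon 2: GAC Asp / GAT Asp — synonymous.
Codon 3: TGG Trp / TTC Phe — nonsynonymous.
Codon 4: GTA Val / GTA Val — identical.
Codon 5: GTT Val / CAA Gln — nonsynonymous.
Codon 6: AAC Asn / AAT Asn — synonymous.
Codon 7: CTG Leu / CTT Leu — synonymous.
Codon 8: CGT Arg / ATG Met — nonsynonymous.
Synonymous differences: 3.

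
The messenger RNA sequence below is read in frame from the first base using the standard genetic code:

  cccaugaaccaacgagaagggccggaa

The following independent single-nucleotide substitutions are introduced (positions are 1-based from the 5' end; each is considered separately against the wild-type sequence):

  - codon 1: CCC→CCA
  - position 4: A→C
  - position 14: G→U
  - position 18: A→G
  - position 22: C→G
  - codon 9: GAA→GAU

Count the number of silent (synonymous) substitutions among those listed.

2

Codon 1: CCC (Pro) → CCA (Pro) — synonymous.
Codon 2: AUG (Met) → CUG (Leu) — missense.
Codon 5: CGA (Arg) → CUA (Leu) — missense.
Codon 6: GAA (Glu) → GAG (Glu) — synonymous.
Codon 8: CCG (Pro) → GCG (Ala) — missense.
Codon 9: GAA (Glu) → GAU (Asp) — missense.
Synonymous: 2 of 6.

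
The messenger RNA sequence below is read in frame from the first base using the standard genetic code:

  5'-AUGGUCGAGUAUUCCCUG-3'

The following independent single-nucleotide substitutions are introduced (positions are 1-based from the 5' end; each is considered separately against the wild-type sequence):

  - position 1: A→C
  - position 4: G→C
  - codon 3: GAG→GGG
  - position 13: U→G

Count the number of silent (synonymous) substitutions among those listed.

0

Codon 1: AUG (Met) → CUG (Leu) — missense.
Codon 2: GUC (Val) → CUC (Leu) — missense.
Codon 3: GAG (Glu) → GGG (Gly) — missense.
Codon 5: UCC (Ser) → GCC (Ala) — missense.
Synonymous: 0 of 4.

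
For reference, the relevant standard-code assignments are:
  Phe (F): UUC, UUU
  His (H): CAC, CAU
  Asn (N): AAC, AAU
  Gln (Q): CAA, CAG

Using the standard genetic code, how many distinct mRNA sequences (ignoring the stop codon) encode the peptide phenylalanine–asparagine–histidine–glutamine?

Phe: 2 codons.
Asn: 2 codons.
His: 2 codons.
Gln: 2 codons.
2 × 2 × 2 × 2 = 16.

16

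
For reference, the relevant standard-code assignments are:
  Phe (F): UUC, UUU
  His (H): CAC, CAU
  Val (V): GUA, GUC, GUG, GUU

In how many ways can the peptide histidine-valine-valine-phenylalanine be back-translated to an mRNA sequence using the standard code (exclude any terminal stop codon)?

His: 2 codons.
Val: 4 codons.
Val: 4 codons.
Phe: 2 codons.
2 × 4 × 4 × 2 = 64.

64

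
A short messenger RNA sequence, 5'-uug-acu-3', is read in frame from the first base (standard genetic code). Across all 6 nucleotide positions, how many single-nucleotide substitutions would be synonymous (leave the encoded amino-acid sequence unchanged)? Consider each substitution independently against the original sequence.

5

Codon 1 (UUG, Leu): 2 synonymous substitutions.
Codon 2 (ACU, Thr): 3 synonymous substitutions.
Total: 2 + 3 = 5.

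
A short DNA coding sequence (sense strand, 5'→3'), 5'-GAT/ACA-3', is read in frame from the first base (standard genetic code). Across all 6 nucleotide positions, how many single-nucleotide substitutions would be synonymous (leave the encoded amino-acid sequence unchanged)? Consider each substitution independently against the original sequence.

4

Codon 1 (GAT, Asp): 1 synonymous substitution.
Codon 2 (ACA, Thr): 3 synonymous substitutions.
Total: 1 + 3 = 4.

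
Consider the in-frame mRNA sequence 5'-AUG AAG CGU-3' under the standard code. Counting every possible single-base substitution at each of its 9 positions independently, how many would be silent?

4

Codon 1 (AUG, Met): 0 synonymous substitutions.
Codon 2 (AAG, Lys): 1 synonymous substitution.
Codon 3 (CGU, Arg): 3 synonymous substitutions.
Total: 0 + 1 + 3 = 4.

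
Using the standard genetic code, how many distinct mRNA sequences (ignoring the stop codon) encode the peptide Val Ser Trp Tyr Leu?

288

Val: 4 codons.
Ser: 6 codons.
Trp: 1 codon.
Tyr: 2 codons.
Leu: 6 codons.
4 × 6 × 1 × 2 × 6 = 288.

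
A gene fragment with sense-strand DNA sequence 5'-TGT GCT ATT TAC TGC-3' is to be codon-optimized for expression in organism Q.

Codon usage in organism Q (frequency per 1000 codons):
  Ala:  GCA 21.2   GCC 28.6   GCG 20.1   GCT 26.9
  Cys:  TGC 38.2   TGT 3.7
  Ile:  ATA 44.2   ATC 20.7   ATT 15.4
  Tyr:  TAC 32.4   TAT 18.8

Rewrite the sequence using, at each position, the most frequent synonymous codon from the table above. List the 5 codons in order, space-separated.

Codon 1 (Cys): best is TGC at 38.2.
Codon 2 (Ala): best is GCC at 28.6.
Codon 3 (Ile): best is ATA at 44.2.
Codon 4 (Tyr): best is TAC at 32.4.
Codon 5 (Cys): best is TGC at 38.2.

TGC GCC ATA TAC TGC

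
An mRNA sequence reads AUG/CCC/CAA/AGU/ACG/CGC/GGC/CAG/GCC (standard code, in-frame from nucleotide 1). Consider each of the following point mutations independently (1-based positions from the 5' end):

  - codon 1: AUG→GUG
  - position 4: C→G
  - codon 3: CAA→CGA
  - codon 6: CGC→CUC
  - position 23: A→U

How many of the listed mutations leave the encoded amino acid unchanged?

0

Codon 1: AUG (Met) → GUG (Val) — missense.
Codon 2: CCC (Pro) → GCC (Ala) — missense.
Codon 3: CAA (Gln) → CGA (Arg) — missense.
Codon 6: CGC (Arg) → CUC (Leu) — missense.
Codon 8: CAG (Gln) → CUG (Leu) — missense.
Synonymous: 0 of 5.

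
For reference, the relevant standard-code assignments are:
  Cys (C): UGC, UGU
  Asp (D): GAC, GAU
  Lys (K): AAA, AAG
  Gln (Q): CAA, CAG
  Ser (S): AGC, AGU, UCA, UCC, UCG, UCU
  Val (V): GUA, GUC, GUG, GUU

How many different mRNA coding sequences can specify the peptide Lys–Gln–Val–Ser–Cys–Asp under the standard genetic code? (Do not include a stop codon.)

Lys: 2 codons.
Gln: 2 codons.
Val: 4 codons.
Ser: 6 codons.
Cys: 2 codons.
Asp: 2 codons.
2 × 2 × 4 × 6 × 2 × 2 = 384.

384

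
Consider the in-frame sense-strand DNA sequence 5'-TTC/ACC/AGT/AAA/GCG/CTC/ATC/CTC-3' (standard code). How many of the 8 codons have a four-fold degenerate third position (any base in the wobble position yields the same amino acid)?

4

Codon 1 TTC (Phe): third position 2-fold.
Codon 2 ACC (Thr): third position 4-fold.
Codon 3 AGT (Ser): third position 2-fold.
Codon 4 AAA (Lys): third position 2-fold.
Codon 5 GCG (Ala): third position 4-fold.
Codon 6 CTC (Leu): third position 4-fold.
Codon 7 ATC (Ile): third position 3-fold.
Codon 8 CTC (Leu): third position 4-fold.
Four-fold degenerate third positions: 4.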